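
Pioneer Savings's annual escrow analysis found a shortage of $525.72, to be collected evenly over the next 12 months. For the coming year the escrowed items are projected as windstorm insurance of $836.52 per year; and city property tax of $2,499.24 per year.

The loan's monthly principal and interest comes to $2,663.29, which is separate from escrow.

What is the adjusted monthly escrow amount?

$321.79

Windstorm insurance: $836.52/yr
City property tax: $2,499.24/yr
Combined annual = $836.52 + $2,499.24 = $3,335.76
Monthly escrow = $3,335.76 / 12 = $277.98
Shortage per month = $525.72 ÷ 12 = $43.81
New monthly escrow = $277.98 + $43.81 = $321.79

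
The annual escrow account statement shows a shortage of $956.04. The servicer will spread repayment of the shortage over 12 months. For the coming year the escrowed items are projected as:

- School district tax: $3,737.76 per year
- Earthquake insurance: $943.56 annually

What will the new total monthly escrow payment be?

School district tax = $3,737.76 annually
Earthquake insurance = $943.56 annually
Total per year = $4,681.32
Monthly escrow = $4,681.32 / 12 = $390.11
Monthly shortage recovery: $956.04 / 12 = $79.67
Adjusted monthly = $390.11 + $79.67 = $469.78

$469.78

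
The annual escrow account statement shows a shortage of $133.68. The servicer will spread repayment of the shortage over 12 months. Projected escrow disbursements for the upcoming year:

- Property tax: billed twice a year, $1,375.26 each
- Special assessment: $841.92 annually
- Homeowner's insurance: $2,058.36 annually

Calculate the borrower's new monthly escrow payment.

$482.04

Property tax: $1,375.26 × 2 = $2,750.52
Special assessment: $841.92
Homeowner's insurance: $2,058.36
Combined annual = $2,750.52 + $841.92 + $2,058.36 = $5,650.80
Monthly escrow = $5,650.80 / 12 = $470.90
Monthly shortage recovery: $133.68 / 12 = $11.14
Adjusted monthly = $470.90 + $11.14 = $482.04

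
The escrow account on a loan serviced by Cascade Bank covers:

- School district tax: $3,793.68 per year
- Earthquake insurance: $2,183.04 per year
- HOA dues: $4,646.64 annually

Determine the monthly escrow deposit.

$885.28

School district tax — $3,793.68/yr
Earthquake insurance — $2,183.04/yr
HOA dues — $4,646.64/yr
Combined annual = $10,623.36
Base monthly escrow = $10,623.36 ÷ 12 = $885.28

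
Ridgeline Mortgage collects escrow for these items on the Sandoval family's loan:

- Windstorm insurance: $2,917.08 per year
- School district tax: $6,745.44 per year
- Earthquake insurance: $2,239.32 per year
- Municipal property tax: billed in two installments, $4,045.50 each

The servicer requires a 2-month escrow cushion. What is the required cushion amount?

Windstorm insurance = $2,917.08 per year
School district tax = $6,745.44 per year
Earthquake insurance = $2,239.32 per year
Municipal property tax = $4,045.50 × 2 = $8,091.00 per year
Combined annual = $2,917.08 + $6,745.44 + $2,239.32 + $8,091.00 = $19,992.84
Base monthly escrow = $19,992.84 ÷ 12 = $1,666.07
Required cushion = 2 × $1,666.07 = $3,332.14

$3,332.14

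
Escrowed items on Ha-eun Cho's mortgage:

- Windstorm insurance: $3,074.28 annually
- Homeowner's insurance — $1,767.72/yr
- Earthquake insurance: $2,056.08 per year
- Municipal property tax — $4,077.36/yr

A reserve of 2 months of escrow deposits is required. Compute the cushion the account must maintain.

$1,829.24

Windstorm insurance: $3,074.28/yr
Homeowner's insurance: $1,767.72/yr
Earthquake insurance: $2,056.08/yr
Municipal property tax: $4,077.36/yr
Combined annual = $3,074.28 + $1,767.72 + $2,056.08 + $4,077.36 = $10,975.44
Monthly = $10,975.44 ÷ 12 = $914.62
Cushion = 2 × $914.62 = $1,829.24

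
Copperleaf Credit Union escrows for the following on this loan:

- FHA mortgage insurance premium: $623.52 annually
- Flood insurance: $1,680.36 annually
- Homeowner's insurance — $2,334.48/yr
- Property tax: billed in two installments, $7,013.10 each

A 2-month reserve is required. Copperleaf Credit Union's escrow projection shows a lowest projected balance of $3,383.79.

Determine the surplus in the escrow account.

FHA mortgage insurance premium: $623.52
Flood insurance: $1,680.36
Homeowner's insurance: $2,334.48
Property tax: $7,013.10 × 2 = $14,026.20
Total per year = $18,664.56
Base monthly escrow = $18,664.56 / 12 = $1,555.38
Required reserve = 2 × $1,555.38 = $3,110.76
Excess over cushion: $3,383.79 − $3,110.76 = $273.03

$273.03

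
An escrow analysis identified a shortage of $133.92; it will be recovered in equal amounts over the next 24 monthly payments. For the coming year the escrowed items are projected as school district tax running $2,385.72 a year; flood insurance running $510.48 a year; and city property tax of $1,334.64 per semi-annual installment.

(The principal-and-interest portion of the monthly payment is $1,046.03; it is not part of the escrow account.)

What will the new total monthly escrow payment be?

School district tax = $2,385.72 per year
Flood insurance = $510.48 per year
City property tax = $1,334.64 × 2 = $2,669.28 per year
Total annual escrow = $5,565.48
Base monthly escrow = $5,565.48 / 12 = $463.79
Shortage spread = $133.92 ÷ 24 = $5.58/mo
Adjusted monthly = $463.79 + $5.58 = $469.37

$469.37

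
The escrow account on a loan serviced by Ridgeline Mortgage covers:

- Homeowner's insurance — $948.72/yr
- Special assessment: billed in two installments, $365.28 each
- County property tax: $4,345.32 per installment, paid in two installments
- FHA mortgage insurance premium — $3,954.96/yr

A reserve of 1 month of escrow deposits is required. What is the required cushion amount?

Homeowner's insurance — $948.72/yr
Special assessment — $365.28 × 2 = $730.56/yr
County property tax — $4,345.32 × 2 = $8,690.64/yr
FHA mortgage insurance premium — $3,954.96/yr
Total per year = $14,324.88
Monthly escrow = $14,324.88 ÷ 12 = $1,193.74
Cushion = 1 × $1,193.74 = $1,193.74

$1,193.74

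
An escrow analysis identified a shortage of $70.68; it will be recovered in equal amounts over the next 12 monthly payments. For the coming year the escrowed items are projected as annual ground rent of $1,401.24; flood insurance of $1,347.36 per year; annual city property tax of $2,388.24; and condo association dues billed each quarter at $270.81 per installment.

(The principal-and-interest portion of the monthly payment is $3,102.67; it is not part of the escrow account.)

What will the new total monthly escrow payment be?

$524.23

Ground rent — $1,401.24 per year
Flood insurance — $1,347.36 per year
City property tax — $2,388.24 per year
Condo association dues — $270.81 × 4 = $1,083.24 per year
Combined annual = $1,401.24 + $1,347.36 + $2,388.24 + $1,083.24 = $6,220.08
Per month = $6,220.08 ÷ 12 = $518.34
Shortage spread = $70.68 / 12 = $5.89/mo
New monthly escrow = $518.34 + $5.89 = $524.23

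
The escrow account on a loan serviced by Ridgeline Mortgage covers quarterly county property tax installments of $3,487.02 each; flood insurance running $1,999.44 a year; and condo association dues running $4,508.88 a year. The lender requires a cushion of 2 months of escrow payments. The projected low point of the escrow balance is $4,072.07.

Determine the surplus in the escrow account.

$662.67

County property tax — $3,487.02 × 4 = $13,948.08 per year
Flood insurance — $1,999.44 per year
Condo association dues — $4,508.88 per year
Annual escrow total = $13,948.08 + $1,999.44 + $4,508.88 = $20,456.40
Per month = $20,456.40 / 12 = $1,704.70
Required cushion = 2 × $1,704.70 = $3,409.40
Excess over cushion: $4,072.07 − $3,409.40 = $662.67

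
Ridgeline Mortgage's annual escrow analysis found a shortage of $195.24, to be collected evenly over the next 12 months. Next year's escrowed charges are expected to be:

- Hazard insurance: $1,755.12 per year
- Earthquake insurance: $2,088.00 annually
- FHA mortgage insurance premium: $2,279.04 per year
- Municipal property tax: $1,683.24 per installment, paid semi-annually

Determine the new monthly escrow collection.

Hazard insurance: $1,755.12 per year
Earthquake insurance: $2,088.00 per year
FHA mortgage insurance premium: $2,279.04 per year
Municipal property tax: $1,683.24 × 2 = $3,366.48 per year
Total annual escrow = $1,755.12 + $2,088.00 + $2,279.04 + $3,366.48 = $9,488.64
Per month = $9,488.64 / 12 = $790.72
Monthly shortage recovery: $195.24 / 12 = $16.27
Adjusted monthly = $790.72 + $16.27 = $806.99

$806.99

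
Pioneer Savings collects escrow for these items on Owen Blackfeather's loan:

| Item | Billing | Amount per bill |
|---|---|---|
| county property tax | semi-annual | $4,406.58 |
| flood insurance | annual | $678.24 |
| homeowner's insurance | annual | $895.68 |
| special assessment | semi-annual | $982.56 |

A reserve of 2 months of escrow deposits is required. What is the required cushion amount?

$2,058.70

County property tax = $4,406.58 × 2 = $8,813.16 annually
Flood insurance = $678.24 annually
Homeowner's insurance = $895.68 annually
Special assessment = $982.56 × 2 = $1,965.12 annually
Combined annual = $8,813.16 + $678.24 + $895.68 + $1,965.12 = $12,352.20
Monthly escrow = $12,352.20 ÷ 12 = $1,029.35
Required cushion = 2 × $1,029.35 = $2,058.70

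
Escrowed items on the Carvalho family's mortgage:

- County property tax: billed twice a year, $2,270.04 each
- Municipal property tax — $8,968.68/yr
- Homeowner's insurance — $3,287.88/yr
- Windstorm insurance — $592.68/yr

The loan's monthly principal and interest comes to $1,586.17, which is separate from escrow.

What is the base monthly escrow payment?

$1,449.11

County property tax — $2,270.04 × 2 = $4,540.08/yr
Municipal property tax — $8,968.68/yr
Homeowner's insurance — $3,287.88/yr
Windstorm insurance — $592.68/yr
Yearly total = $4,540.08 + $8,968.68 + $3,287.88 + $592.68 = $17,389.32
Base monthly escrow = $17,389.32 ÷ 12 = $1,449.11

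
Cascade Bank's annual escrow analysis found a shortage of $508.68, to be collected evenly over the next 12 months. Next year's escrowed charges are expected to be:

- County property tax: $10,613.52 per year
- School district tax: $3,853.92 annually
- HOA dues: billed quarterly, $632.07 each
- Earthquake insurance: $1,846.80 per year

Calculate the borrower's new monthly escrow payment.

County property tax — $10,613.52 annually
School district tax — $3,853.92 annually
HOA dues — $632.07 × 4 = $2,528.28 annually
Earthquake insurance — $1,846.80 annually
Total annual escrow = $10,613.52 + $3,853.92 + $2,528.28 + $1,846.80 = $18,842.52
Base monthly escrow = $18,842.52 ÷ 12 = $1,570.21
Shortage spread = $508.68 ÷ 12 = $42.39/mo
New monthly escrow = $1,570.21 + $42.39 = $1,612.60

$1,612.60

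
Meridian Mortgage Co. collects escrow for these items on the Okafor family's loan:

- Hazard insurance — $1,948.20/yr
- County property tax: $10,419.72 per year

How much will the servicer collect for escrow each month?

$1,030.66

Hazard insurance = $1,948.20/yr
County property tax = $10,419.72/yr
Yearly total = $12,367.92
Per month = $12,367.92 ÷ 12 = $1,030.66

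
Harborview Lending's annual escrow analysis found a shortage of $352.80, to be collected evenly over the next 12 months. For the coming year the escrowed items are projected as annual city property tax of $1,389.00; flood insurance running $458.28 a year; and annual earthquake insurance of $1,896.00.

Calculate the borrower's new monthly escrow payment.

City property tax: $1,389.00 annually
Flood insurance: $458.28 annually
Earthquake insurance: $1,896.00 annually
Annual escrow total = $1,389.00 + $458.28 + $1,896.00 = $3,743.28
Base monthly escrow = $3,743.28 / 12 = $311.94
Monthly shortage recovery: $352.80 ÷ 12 = $29.40
New monthly escrow = $311.94 + $29.40 = $341.34

$341.34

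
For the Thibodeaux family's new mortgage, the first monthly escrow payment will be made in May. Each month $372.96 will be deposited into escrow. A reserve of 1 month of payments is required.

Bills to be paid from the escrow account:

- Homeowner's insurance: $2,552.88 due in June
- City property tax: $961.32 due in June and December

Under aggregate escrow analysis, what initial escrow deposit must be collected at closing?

Cushion = 1 × $372.96 = $372.96
Trial balance (start $0, +$372.96 each month, − disbursements):
  May: +$372.96 → $372.96
  Jun: +$372.96 − $3,514.20 → -$2,768.28
  Jul: +$372.96 → -$2,395.32
  Aug: +$372.96 → -$2,022.36
  Sep: +$372.96 → -$1,649.40
  Oct: +$372.96 → -$1,276.44
  Nov: +$372.96 → -$903.48
  Dec: +$372.96 − $961.32 → -$1,491.84
  Jan: +$372.96 → -$1,118.88
  Feb: +$372.96 → -$745.92
  Mar: +$372.96 → -$372.96
  Apr: +$372.96 → $0.00
Lowest trial balance = -$2,768.28 (Jun)
Initial deposit = cushion − low point = $372.96 − (-$2,768.28) = $3,141.24

$3,141.24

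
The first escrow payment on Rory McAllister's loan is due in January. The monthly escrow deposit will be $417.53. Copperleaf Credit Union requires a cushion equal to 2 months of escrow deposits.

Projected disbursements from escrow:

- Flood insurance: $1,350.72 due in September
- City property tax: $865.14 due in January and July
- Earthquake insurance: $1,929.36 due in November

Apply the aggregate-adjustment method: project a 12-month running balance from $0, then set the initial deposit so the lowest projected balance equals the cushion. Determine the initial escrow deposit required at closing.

$1,282.67

Cushion = 2 × $417.53 = $835.06
Trial balance (start $0, +$417.53 each month, − disbursements):
  Jan: +$417.53 − $865.14 → -$447.61
  Feb: +$417.53 → -$30.08
  Mar: +$417.53 → $387.45
  Apr: +$417.53 → $804.98
  May: +$417.53 → $1,222.51
  Jun: +$417.53 → $1,640.04
  Jul: +$417.53 − $865.14 → $1,192.43
  Aug: +$417.53 → $1,609.96
  Sep: +$417.53 − $1,350.72 → $676.77
  Oct: +$417.53 → $1,094.30
  Nov: +$417.53 − $1,929.36 → -$417.53
  Dec: +$417.53 → $0.00
Lowest trial balance = -$447.61 (Jan)
Initial deposit = cushion − low point = $835.06 − (-$447.61) = $1,282.67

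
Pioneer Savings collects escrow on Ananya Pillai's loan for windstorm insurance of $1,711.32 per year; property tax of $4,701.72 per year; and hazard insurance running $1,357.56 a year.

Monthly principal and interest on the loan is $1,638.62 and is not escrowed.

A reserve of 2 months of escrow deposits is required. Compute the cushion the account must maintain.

$1,295.10

Windstorm insurance: $1,711.32
Property tax: $4,701.72
Hazard insurance: $1,357.56
Annual escrow total = $7,770.60
Per month = $7,770.60 / 12 = $647.55
Required cushion = 2 × $647.55 = $1,295.10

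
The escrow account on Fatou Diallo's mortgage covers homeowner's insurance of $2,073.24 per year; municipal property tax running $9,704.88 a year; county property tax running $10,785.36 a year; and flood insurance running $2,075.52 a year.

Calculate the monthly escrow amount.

Homeowner's insurance: $2,073.24/yr
Municipal property tax: $9,704.88/yr
County property tax: $10,785.36/yr
Flood insurance: $2,075.52/yr
Combined annual = $24,639.00
Per month = $24,639.00 ÷ 12 = $2,053.25

$2,053.25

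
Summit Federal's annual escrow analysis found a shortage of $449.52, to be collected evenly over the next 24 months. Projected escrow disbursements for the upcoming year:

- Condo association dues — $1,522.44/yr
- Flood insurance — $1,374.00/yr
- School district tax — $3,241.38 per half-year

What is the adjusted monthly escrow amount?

$800.33

Condo association dues: $1,522.44 annually
Flood insurance: $1,374.00 annually
School district tax: $3,241.38 × 2 = $6,482.76 annually
Total annual escrow = $9,379.20
Per month = $9,379.20 / 12 = $781.60
Monthly shortage recovery: $449.52 / 24 = $18.73
Adjusted monthly = $781.60 + $18.73 = $800.33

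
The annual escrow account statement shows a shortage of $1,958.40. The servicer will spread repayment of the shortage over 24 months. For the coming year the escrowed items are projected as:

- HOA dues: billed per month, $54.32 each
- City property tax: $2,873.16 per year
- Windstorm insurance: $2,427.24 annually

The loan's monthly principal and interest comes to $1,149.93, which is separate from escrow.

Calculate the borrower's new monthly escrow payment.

HOA dues — $54.32 × 12 = $651.84
City property tax — $2,873.16
Windstorm insurance — $2,427.24
Total annual escrow = $5,952.24
Base monthly escrow = $5,952.24 / 12 = $496.02
Monthly shortage recovery: $1,958.40 / 24 = $81.60
New monthly escrow = $496.02 + $81.60 = $577.62

$577.62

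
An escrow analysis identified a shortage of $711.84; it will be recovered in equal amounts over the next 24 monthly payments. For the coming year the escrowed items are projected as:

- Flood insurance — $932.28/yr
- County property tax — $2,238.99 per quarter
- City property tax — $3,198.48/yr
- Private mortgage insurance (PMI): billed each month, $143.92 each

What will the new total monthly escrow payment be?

Flood insurance — $932.28 annually
County property tax — $2,238.99 × 4 = $8,955.96 annually
City property tax — $3,198.48 annually
Private mortgage insurance (PMI) — $143.92 × 12 = $1,727.04 annually
Yearly total = $932.28 + $8,955.96 + $3,198.48 + $1,727.04 = $14,813.76
Monthly escrow = $14,813.76 ÷ 12 = $1,234.48
Shortage per month = $711.84 / 24 = $29.66
New monthly escrow = $1,234.48 + $29.66 = $1,264.14

$1,264.14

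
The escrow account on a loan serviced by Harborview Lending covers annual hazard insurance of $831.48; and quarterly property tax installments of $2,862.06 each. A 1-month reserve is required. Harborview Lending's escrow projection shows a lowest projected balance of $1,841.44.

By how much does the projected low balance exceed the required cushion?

Hazard insurance — $831.48
Property tax — $2,862.06 × 4 = $11,448.24
Combined annual = $831.48 + $11,448.24 = $12,279.72
Monthly = $12,279.72 ÷ 12 = $1,023.31
Cushion = 1 × $1,023.31 = $1,023.31
Surplus = $1,841.44 − $1,023.31 = $818.13

$818.13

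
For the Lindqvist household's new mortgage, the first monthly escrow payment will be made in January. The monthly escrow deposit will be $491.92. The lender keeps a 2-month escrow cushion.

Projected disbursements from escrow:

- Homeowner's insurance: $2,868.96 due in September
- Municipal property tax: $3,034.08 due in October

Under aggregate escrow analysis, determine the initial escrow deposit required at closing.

$1,967.68

Cushion = 2 × $491.92 = $983.84
Trial balance (start $0, +$491.92 each month, − disbursements):
  Jan: +$491.92 → $491.92
  Feb: +$491.92 → $983.84
  Mar: +$491.92 → $1,475.76
  Apr: +$491.92 → $1,967.68
  May: +$491.92 → $2,459.60
  Jun: +$491.92 → $2,951.52
  Jul: +$491.92 → $3,443.44
  Aug: +$491.92 → $3,935.36
  Sep: +$491.92 − $2,868.96 → $1,558.32
  Oct: +$491.92 − $3,034.08 → -$983.84
  Nov: +$491.92 → -$491.92
  Dec: +$491.92 → $0.00
Lowest trial balance = -$983.84 (Oct)
Initial deposit = cushion − low point = $983.84 − (-$983.84) = $1,967.68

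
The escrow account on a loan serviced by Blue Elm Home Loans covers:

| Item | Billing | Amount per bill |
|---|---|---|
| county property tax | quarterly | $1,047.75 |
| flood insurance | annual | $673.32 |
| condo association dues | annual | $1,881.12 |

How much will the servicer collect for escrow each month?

County property tax: $1,047.75 × 4 = $4,191.00 per year
Flood insurance: $673.32 per year
Condo association dues: $1,881.12 per year
Total per year = $4,191.00 + $673.32 + $1,881.12 = $6,745.44
Per month = $6,745.44 ÷ 12 = $562.12

$562.12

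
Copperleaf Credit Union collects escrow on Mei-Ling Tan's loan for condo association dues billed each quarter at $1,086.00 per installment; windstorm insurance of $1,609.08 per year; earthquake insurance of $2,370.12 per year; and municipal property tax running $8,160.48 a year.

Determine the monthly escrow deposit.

Condo association dues — $1,086.00 × 4 = $4,344.00
Windstorm insurance — $1,609.08
Earthquake insurance — $2,370.12
Municipal property tax — $8,160.48
Yearly total = $16,483.68
Monthly = $16,483.68 / 12 = $1,373.64

$1,373.64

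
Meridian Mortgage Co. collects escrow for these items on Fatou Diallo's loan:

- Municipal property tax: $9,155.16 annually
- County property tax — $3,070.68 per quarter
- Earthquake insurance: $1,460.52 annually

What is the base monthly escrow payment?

Municipal property tax = $9,155.16 annually
County property tax = $3,070.68 × 4 = $12,282.72 annually
Earthquake insurance = $1,460.52 annually
Combined annual = $22,898.40
Per month = $22,898.40 ÷ 12 = $1,908.20

$1,908.20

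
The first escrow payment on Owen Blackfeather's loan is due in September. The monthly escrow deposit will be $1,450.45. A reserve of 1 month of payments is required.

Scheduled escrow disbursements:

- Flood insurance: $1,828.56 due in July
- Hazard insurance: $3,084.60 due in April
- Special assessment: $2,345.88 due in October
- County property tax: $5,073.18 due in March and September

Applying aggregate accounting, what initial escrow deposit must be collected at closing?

Cushion = 1 × $1,450.45 = $1,450.45
Trial balance (start $0, +$1,450.45 each month, − disbursements):
  Sep: +$1,450.45 − $5,073.18 → -$3,622.73
  Oct: +$1,450.45 − $2,345.88 → -$4,518.16
  Nov: +$1,450.45 → -$3,067.71
  Dec: +$1,450.45 → -$1,617.26
  Jan: +$1,450.45 → -$166.81
  Feb: +$1,450.45 → $1,283.64
  Mar: +$1,450.45 − $5,073.18 → -$2,339.09
  Apr: +$1,450.45 − $3,084.60 → -$3,973.24
  May: +$1,450.45 → -$2,522.79
  Jun: +$1,450.45 → -$1,072.34
  Jul: +$1,450.45 − $1,828.56 → -$1,450.45
  Aug: +$1,450.45 → $0.00
Lowest trial balance = -$4,518.16 (Oct)
Initial deposit = cushion − low point = $1,450.45 − (-$4,518.16) = $5,968.61

$5,968.61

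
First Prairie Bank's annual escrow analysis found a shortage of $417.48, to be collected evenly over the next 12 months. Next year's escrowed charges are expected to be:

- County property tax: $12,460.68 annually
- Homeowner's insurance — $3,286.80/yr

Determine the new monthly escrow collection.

$1,347.08

County property tax — $12,460.68 annually
Homeowner's insurance — $3,286.80 annually
Combined annual = $15,747.48
Base monthly escrow = $15,747.48 / 12 = $1,312.29
Monthly shortage recovery: $417.48 / 12 = $34.79
Adjusted monthly = $1,312.29 + $34.79 = $1,347.08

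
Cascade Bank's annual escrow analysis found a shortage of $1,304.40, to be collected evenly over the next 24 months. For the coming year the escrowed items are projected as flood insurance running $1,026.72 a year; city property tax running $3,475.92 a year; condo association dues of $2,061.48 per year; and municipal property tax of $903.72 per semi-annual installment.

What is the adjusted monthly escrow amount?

$751.98

Flood insurance: $1,026.72
City property tax: $3,475.92
Condo association dues: $2,061.48
Municipal property tax: $903.72 × 2 = $1,807.44
Total annual escrow = $1,026.72 + $3,475.92 + $2,061.48 + $1,807.44 = $8,371.56
Base monthly escrow = $8,371.56 / 12 = $697.63
Shortage per month = $1,304.40 / 24 = $54.35
New monthly escrow = $697.63 + $54.35 = $751.98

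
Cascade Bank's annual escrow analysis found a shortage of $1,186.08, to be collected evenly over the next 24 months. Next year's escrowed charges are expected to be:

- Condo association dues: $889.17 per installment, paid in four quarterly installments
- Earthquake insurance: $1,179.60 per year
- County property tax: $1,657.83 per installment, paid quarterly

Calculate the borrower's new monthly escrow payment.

Condo association dues = $889.17 × 4 = $3,556.68/yr
Earthquake insurance = $1,179.60/yr
County property tax = $1,657.83 × 4 = $6,631.32/yr
Annual escrow total = $3,556.68 + $1,179.60 + $6,631.32 = $11,367.60
Base monthly escrow = $11,367.60 ÷ 12 = $947.30
Shortage spread = $1,186.08 ÷ 24 = $49.42/mo
New monthly escrow = $947.30 + $49.42 = $996.72

$996.72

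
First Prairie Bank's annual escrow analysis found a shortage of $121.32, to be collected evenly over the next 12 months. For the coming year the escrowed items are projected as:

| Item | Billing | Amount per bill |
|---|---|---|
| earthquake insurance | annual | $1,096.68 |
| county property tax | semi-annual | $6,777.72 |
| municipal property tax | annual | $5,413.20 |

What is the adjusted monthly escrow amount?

Earthquake insurance — $1,096.68 annually
County property tax — $6,777.72 × 2 = $13,555.44 annually
Municipal property tax — $5,413.20 annually
Total annual escrow = $20,065.32
Per month = $20,065.32 ÷ 12 = $1,672.11
Shortage per month = $121.32 / 12 = $10.11
Adjusted monthly = $1,672.11 + $10.11 = $1,682.22

$1,682.22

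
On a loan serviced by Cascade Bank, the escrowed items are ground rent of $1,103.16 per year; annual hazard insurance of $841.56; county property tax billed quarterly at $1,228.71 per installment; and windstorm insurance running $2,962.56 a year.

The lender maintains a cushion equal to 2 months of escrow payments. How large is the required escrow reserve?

Ground rent — $1,103.16/yr
Hazard insurance — $841.56/yr
County property tax — $1,228.71 × 4 = $4,914.84/yr
Windstorm insurance — $2,962.56/yr
Total per year = $1,103.16 + $841.56 + $4,914.84 + $2,962.56 = $9,822.12
Per month = $9,822.12 / 12 = $818.51
Cushion = 2 × $818.51 = $1,637.02

$1,637.02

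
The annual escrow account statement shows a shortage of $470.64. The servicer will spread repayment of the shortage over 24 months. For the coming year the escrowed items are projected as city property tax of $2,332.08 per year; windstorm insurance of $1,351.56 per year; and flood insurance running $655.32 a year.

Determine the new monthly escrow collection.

$381.19

City property tax = $2,332.08
Windstorm insurance = $1,351.56
Flood insurance = $655.32
Combined annual = $2,332.08 + $1,351.56 + $655.32 = $4,338.96
Monthly = $4,338.96 / 12 = $361.58
Monthly shortage recovery: $470.64 / 24 = $19.61
Adjusted monthly = $361.58 + $19.61 = $381.19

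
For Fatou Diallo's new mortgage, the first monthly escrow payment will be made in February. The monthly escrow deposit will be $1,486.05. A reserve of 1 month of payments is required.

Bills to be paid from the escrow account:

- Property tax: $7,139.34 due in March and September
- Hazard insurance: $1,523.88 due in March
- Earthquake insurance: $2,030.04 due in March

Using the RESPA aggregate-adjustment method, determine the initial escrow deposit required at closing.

Cushion = 1 × $1,486.05 = $1,486.05
Trial balance (start $0, +$1,486.05 each month, − disbursements):
  Feb: +$1,486.05 → $1,486.05
  Mar: +$1,486.05 − $10,693.26 → -$7,721.16
  Apr: +$1,486.05 → -$6,235.11
  May: +$1,486.05 → -$4,749.06
  Jun: +$1,486.05 → -$3,263.01
  Jul: +$1,486.05 → -$1,776.96
  Aug: +$1,486.05 → -$290.91
  Sep: +$1,486.05 − $7,139.34 → -$5,944.20
  Oct: +$1,486.05 → -$4,458.15
  Nov: +$1,486.05 → -$2,972.10
  Dec: +$1,486.05 → -$1,486.05
  Jan: +$1,486.05 → $0.00
Lowest trial balance = -$7,721.16 (Mar)
Initial deposit = cushion − low point = $1,486.05 − (-$7,721.16) = $9,207.21

$9,207.21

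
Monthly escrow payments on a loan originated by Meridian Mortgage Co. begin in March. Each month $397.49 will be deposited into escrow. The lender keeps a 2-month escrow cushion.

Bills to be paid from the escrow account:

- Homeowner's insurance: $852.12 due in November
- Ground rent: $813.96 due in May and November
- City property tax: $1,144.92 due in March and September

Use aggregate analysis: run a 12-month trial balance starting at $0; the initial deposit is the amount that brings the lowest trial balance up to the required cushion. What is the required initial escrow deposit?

Cushion = 2 × $397.49 = $794.98
Trial balance (start $0, +$397.49 each month, − disbursements):
  Mar: +$397.49 − $1,144.92 → -$747.43
  Apr: +$397.49 → -$349.94
  May: +$397.49 − $813.96 → -$766.41
  Jun: +$397.49 → -$368.92
  Jul: +$397.49 → $28.57
  Aug: +$397.49 → $426.06
  Sep: +$397.49 − $1,144.92 → -$321.37
  Oct: +$397.49 → $76.12
  Nov: +$397.49 − $1,666.08 → -$1,192.47
  Dec: +$397.49 → -$794.98
  Jan: +$397.49 → -$397.49
  Feb: +$397.49 → $0.00
Lowest trial balance = -$1,192.47 (Nov)
Initial deposit = cushion − low point = $794.98 − (-$1,192.47) = $1,987.45

$1,987.45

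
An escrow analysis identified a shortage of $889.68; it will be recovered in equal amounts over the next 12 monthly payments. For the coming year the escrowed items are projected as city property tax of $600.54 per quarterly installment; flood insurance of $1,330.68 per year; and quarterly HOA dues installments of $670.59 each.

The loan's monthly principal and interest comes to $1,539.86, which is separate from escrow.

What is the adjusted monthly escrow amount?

City property tax — $600.54 × 4 = $2,402.16
Flood insurance — $1,330.68
HOA dues — $670.59 × 4 = $2,682.36
Total annual escrow = $6,415.20
Monthly = $6,415.20 / 12 = $534.60
Monthly shortage recovery: $889.68 ÷ 12 = $74.14
New monthly escrow = $534.60 + $74.14 = $608.74

$608.74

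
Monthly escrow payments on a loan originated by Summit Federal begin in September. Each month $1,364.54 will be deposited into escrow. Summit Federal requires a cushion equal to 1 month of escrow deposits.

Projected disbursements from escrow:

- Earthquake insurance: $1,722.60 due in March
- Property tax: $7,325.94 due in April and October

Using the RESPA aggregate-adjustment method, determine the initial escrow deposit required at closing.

$6,822.70

Cushion = 1 × $1,364.54 = $1,364.54
Trial balance (start $0, +$1,364.54 each month, − disbursements):
  Sep: +$1,364.54 → $1,364.54
  Oct: +$1,364.54 − $7,325.94 → -$4,596.86
  Nov: +$1,364.54 → -$3,232.32
  Dec: +$1,364.54 → -$1,867.78
  Jan: +$1,364.54 → -$503.24
  Feb: +$1,364.54 → $861.30
  Mar: +$1,364.54 − $1,722.60 → $503.24
  Apr: +$1,364.54 − $7,325.94 → -$5,458.16
  May: +$1,364.54 → -$4,093.62
  Jun: +$1,364.54 → -$2,729.08
  Jul: +$1,364.54 → -$1,364.54
  Aug: +$1,364.54 → $0.00
Lowest trial balance = -$5,458.16 (Apr)
Initial deposit = cushion − low point = $1,364.54 − (-$5,458.16) = $6,822.70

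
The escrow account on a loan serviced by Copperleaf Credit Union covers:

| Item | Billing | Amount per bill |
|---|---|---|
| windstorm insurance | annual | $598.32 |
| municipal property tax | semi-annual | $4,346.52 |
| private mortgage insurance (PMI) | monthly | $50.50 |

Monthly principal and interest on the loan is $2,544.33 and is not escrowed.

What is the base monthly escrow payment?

$824.78

Windstorm insurance — $598.32 annually
Municipal property tax — $4,346.52 × 2 = $8,693.04 annually
Private mortgage insurance (PMI) — $50.50 × 12 = $606.00 annually
Annual escrow total = $9,897.36
Per month = $9,897.36 / 12 = $824.78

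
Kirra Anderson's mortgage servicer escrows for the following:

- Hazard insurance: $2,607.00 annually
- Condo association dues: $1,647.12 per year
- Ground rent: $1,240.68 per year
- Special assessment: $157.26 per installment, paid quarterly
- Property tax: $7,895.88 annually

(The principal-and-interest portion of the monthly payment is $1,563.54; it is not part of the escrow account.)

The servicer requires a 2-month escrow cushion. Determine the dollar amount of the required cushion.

Hazard insurance: $2,607.00 annually
Condo association dues: $1,647.12 annually
Ground rent: $1,240.68 annually
Special assessment: $157.26 × 4 = $629.04 annually
Property tax: $7,895.88 annually
Combined annual = $2,607.00 + $1,647.12 + $1,240.68 + $629.04 + $7,895.88 = $14,019.72
Per month = $14,019.72 / 12 = $1,168.31
Reserve = 2 × $1,168.31 = $2,336.62

$2,336.62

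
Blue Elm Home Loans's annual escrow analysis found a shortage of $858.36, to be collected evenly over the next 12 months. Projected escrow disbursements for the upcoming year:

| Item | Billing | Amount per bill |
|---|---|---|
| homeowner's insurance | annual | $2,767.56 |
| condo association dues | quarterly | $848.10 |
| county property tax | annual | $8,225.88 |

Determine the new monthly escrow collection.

$1,270.35

Homeowner's insurance = $2,767.56 per year
Condo association dues = $848.10 × 4 = $3,392.40 per year
County property tax = $8,225.88 per year
Total annual escrow = $2,767.56 + $3,392.40 + $8,225.88 = $14,385.84
Monthly = $14,385.84 / 12 = $1,198.82
Shortage per month = $858.36 ÷ 12 = $71.53
New monthly escrow = $1,198.82 + $71.53 = $1,270.35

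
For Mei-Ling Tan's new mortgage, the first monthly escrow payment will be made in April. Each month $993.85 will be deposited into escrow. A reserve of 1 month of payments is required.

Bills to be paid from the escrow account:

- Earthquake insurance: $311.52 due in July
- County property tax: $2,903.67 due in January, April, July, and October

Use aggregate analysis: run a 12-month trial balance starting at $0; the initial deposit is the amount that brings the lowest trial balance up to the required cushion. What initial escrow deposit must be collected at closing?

Cushion = 1 × $993.85 = $993.85
Trial balance (start $0, +$993.85 each month, − disbursements):
  Apr: +$993.85 − $2,903.67 → -$1,909.82
  May: +$993.85 → -$915.97
  Jun: +$993.85 → $77.88
  Jul: +$993.85 − $3,215.19 → -$2,143.46
  Aug: +$993.85 → -$1,149.61
  Sep: +$993.85 → -$155.76
  Oct: +$993.85 − $2,903.67 → -$2,065.58
  Nov: +$993.85 → -$1,071.73
  Dec: +$993.85 → -$77.88
  Jan: +$993.85 − $2,903.67 → -$1,987.70
  Feb: +$993.85 → -$993.85
  Mar: +$993.85 → $0.00
Lowest trial balance = -$2,143.46 (Jul)
Initial deposit = cushion − low point = $993.85 − (-$2,143.46) = $3,137.31

$3,137.31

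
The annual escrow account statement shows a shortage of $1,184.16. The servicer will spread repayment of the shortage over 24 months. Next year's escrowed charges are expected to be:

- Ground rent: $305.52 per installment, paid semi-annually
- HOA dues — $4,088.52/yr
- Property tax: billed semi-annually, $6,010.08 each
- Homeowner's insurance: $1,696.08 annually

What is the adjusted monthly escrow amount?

Ground rent: $305.52 × 2 = $611.04 annually
HOA dues: $4,088.52 annually
Property tax: $6,010.08 × 2 = $12,020.16 annually
Homeowner's insurance: $1,696.08 annually
Total per year = $18,415.80
Base monthly escrow = $18,415.80 ÷ 12 = $1,534.65
Shortage per month = $1,184.16 ÷ 24 = $49.34
Adjusted monthly = $1,534.65 + $49.34 = $1,583.99

$1,583.99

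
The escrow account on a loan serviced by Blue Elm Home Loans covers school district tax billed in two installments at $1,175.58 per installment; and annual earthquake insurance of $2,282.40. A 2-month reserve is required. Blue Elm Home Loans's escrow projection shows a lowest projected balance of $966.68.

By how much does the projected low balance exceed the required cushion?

$194.42

School district tax: $1,175.58 × 2 = $2,351.16 per year
Earthquake insurance: $2,282.40 per year
Combined annual = $4,633.56
Monthly escrow = $4,633.56 / 12 = $386.13
Cushion = 2 × $386.13 = $772.26
Excess over cushion: $966.68 − $772.26 = $194.42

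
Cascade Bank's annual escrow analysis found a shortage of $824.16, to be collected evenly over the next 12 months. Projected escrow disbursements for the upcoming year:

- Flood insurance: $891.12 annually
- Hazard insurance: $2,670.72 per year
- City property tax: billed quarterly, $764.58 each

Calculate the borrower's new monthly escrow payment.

Flood insurance = $891.12/yr
Hazard insurance = $2,670.72/yr
City property tax = $764.58 × 4 = $3,058.32/yr
Combined annual = $891.12 + $2,670.72 + $3,058.32 = $6,620.16
Per month = $6,620.16 ÷ 12 = $551.68
Shortage spread = $824.16 ÷ 12 = $68.68/mo
New monthly escrow = $551.68 + $68.68 = $620.36

$620.36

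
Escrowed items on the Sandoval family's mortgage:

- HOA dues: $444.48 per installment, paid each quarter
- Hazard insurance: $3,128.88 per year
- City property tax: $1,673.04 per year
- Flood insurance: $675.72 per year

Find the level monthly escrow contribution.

$604.63

HOA dues = $444.48 × 4 = $1,777.92 per year
Hazard insurance = $3,128.88 per year
City property tax = $1,673.04 per year
Flood insurance = $675.72 per year
Yearly total = $1,777.92 + $3,128.88 + $1,673.04 + $675.72 = $7,255.56
Monthly = $7,255.56 ÷ 12 = $604.63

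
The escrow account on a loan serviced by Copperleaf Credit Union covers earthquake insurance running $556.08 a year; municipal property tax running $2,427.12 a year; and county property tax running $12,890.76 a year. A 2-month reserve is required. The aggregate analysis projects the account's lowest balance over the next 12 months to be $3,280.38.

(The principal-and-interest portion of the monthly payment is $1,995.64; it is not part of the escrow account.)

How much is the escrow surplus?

$634.72

Earthquake insurance: $556.08 per year
Municipal property tax: $2,427.12 per year
County property tax: $12,890.76 per year
Total annual escrow = $556.08 + $2,427.12 + $12,890.76 = $15,873.96
Monthly escrow = $15,873.96 / 12 = $1,322.83
Required cushion = 2 × $1,322.83 = $2,645.66
Excess over cushion: $3,280.38 − $2,645.66 = $634.72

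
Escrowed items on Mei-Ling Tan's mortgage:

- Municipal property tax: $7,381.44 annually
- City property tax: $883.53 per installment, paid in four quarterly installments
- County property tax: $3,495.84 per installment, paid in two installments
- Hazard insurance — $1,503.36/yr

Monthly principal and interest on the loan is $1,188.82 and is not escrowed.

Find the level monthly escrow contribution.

$1,617.55

Municipal property tax — $7,381.44 per year
City property tax — $883.53 × 4 = $3,534.12 per year
County property tax — $3,495.84 × 2 = $6,991.68 per year
Hazard insurance — $1,503.36 per year
Combined annual = $19,410.60
Monthly = $19,410.60 / 12 = $1,617.55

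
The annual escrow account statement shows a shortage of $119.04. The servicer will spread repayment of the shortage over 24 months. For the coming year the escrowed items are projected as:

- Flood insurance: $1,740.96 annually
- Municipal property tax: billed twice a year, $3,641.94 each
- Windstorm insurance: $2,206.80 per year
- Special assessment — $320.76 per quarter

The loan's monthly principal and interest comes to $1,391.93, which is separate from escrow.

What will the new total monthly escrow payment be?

Flood insurance: $1,740.96 annually
Municipal property tax: $3,641.94 × 2 = $7,283.88 annually
Windstorm insurance: $2,206.80 annually
Special assessment: $320.76 × 4 = $1,283.04 annually
Total per year = $1,740.96 + $7,283.88 + $2,206.80 + $1,283.04 = $12,514.68
Base monthly escrow = $12,514.68 ÷ 12 = $1,042.89
Monthly shortage recovery: $119.04 ÷ 24 = $4.96
New monthly escrow = $1,042.89 + $4.96 = $1,047.85

$1,047.85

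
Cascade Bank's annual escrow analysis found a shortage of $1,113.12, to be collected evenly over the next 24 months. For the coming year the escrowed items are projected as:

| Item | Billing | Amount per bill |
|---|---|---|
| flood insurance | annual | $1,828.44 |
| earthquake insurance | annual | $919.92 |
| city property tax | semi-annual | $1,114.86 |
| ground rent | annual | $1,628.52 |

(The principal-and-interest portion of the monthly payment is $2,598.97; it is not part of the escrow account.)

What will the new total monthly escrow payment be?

$596.93

Flood insurance = $1,828.44/yr
Earthquake insurance = $919.92/yr
City property tax = $1,114.86 × 2 = $2,229.72/yr
Ground rent = $1,628.52/yr
Annual escrow total = $1,828.44 + $919.92 + $2,229.72 + $1,628.52 = $6,606.60
Monthly = $6,606.60 / 12 = $550.55
Shortage per month = $1,113.12 / 24 = $46.38
Adjusted monthly = $550.55 + $46.38 = $596.93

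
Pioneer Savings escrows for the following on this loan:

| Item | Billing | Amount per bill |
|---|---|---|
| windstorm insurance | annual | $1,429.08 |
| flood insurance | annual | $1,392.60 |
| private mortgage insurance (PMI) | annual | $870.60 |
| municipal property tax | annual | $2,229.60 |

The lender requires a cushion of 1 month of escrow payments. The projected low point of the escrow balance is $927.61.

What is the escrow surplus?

Windstorm insurance — $1,429.08/yr
Flood insurance — $1,392.60/yr
Private mortgage insurance (PMI) — $870.60/yr
Municipal property tax — $2,229.60/yr
Total per year = $5,921.88
Monthly = $5,921.88 ÷ 12 = $493.49
Cushion = 1 × $493.49 = $493.49
Excess over cushion: $927.61 − $493.49 = $434.12

$434.12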